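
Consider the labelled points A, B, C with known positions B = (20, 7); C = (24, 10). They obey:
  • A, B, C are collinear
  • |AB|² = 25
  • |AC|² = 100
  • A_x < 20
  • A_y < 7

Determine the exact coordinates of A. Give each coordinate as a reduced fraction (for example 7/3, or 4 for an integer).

A = (16, 4)

1. A_x = 16  [[A, B, C are collinear ⇒ -3x+4y+32=0] ∩ [|A−(20, 7)|²=25]]
2. A_y = 4  [[A, B, C are collinear ⇒ -3x+4y+32=0] ∩ [|A−(20, 7)|²=25]]
   so A = (16, 4)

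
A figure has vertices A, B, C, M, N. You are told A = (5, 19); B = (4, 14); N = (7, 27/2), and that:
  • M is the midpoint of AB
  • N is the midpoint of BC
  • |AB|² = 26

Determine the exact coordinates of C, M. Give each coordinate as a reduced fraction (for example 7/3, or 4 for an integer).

C = (10, 13)
M = (9/2, 33/2)

1. M_x = 9/2  [2·M = A+B = (5, 19)+(4, 14)]
2. M_y = 33/2  [2·M = A+B = (5, 19)+(4, 14)]
   so M = (9/2, 33/2)
3. C_x = 10  [C = 2·N−B = 2·(7, 27/2)−(4, 14)]
4. C_y = 13  [C = 2·N−B = 2·(7, 27/2)−(4, 14)]
   so C = (10, 13)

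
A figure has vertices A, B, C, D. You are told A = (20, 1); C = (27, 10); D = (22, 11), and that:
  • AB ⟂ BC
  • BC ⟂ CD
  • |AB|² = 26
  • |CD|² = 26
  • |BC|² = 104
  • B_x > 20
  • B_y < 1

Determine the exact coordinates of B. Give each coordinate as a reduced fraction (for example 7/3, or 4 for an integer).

1. B_x = 25  [[BC ⟂ CD ⇒ 5x-1y-125=0] ∩ [|B−(20, 1)|²=26]]
2. B_y = 0  [[BC ⟂ CD ⇒ 5x-1y-125=0] ∩ [|B−(20, 1)|²=26]]
   so B = (25, 0)

B = (25, 0)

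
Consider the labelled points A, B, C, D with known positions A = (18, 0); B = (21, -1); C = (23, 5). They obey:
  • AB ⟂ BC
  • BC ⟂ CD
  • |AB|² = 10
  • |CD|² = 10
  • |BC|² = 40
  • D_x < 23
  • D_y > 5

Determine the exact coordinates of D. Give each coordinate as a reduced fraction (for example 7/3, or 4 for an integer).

D = (20, 6)

1. D_x = 20  [[BC ⟂ CD ⇒ 2x+6y-76=0] ∩ [|D−(23, 5)|²=10]]
2. D_y = 6  [[BC ⟂ CD ⇒ 2x+6y-76=0] ∩ [|D−(23, 5)|²=10]]
   so D = (20, 6)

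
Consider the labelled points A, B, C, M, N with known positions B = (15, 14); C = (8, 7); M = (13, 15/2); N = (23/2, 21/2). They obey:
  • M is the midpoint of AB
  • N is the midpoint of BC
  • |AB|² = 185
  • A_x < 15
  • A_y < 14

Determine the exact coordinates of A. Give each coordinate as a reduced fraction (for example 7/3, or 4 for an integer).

A = (11, 1)

1. A_x = 11  [A = 2·M−B = 2·(13, 15/2)−(15, 14)]
2. A_y = 1  [A = 2·M−B = 2·(13, 15/2)−(15, 14)]
   so A = (11, 1)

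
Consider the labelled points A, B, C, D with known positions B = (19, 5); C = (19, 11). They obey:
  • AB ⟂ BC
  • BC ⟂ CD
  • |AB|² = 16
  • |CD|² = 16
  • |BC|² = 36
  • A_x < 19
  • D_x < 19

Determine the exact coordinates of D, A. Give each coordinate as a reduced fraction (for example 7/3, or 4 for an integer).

1. D_x = 15  [[BC ⟂ CD ⇒ 6y-66=0] ∩ [|D−(19, 11)|²=16]]
2. D_y = 11  [[BC ⟂ CD ⇒ 6y-66=0] ∩ [|D−(19, 11)|²=16]]
   so D = (15, 11)
3. A_x = 15  [[AB ⟂ BC ⇒ -6y+30=0] ∩ [|A−(19, 5)|²=16]]
4. A_y = 5  [[AB ⟂ BC ⇒ -6y+30=0] ∩ [|A−(19, 5)|²=16]]
   so A = (15, 5)

D = (15, 11)
A = (15, 5)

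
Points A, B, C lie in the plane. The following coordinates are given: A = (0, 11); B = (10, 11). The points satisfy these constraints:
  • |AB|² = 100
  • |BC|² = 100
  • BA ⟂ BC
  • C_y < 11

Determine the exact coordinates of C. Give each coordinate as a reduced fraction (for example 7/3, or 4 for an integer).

1. C_x = 10  [[BA ⟂ BC ⇒ -10x+100=0] ∩ [|C−(10, 11)|²=100]]
2. C_y = 1  [[BA ⟂ BC ⇒ -10x+100=0] ∩ [|C−(10, 11)|²=100]]
   so C = (10, 1)

C = (10, 1)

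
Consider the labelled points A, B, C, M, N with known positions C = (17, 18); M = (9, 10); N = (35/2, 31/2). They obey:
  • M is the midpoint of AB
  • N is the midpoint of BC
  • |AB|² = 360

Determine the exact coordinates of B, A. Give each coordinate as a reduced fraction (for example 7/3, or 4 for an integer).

1. B_x = 18  [B = 2·N−C = 2·(35/2, 31/2)−(17, 18)]
2. B_y = 13  [B = 2·N−C = 2·(35/2, 31/2)−(17, 18)]
   so B = (18, 13)
3. A_x = 0  [A = 2·M−B = 2·(9, 10)−(18, 13)]
4. A_y = 7  [A = 2·M−B = 2·(9, 10)−(18, 13)]
   so A = (0, 7)

B = (18, 13)
A = (0, 7)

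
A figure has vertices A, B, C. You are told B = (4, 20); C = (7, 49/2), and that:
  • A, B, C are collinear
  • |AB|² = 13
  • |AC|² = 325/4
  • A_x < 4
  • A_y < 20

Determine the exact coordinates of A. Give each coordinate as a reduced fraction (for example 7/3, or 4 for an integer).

1. A_x = 2  [[A, B, C are collinear ⇒ -9/2x+3y-42=0] ∩ [|A−(4, 20)|²=13]]
2. A_y = 17  [[A, B, C are collinear ⇒ -9/2x+3y-42=0] ∩ [|A−(4, 20)|²=13]]
   so A = (2, 17)

A = (2, 17)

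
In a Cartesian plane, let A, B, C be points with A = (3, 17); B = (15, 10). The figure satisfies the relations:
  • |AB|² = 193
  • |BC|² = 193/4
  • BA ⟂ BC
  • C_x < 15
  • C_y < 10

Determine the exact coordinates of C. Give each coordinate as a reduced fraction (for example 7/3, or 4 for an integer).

1. C_x = 23/2  [[BA ⟂ BC ⇒ -12x+7y+110=0] ∩ [|C−(15, 10)|²=193/4]]
2. C_y = 4  [[BA ⟂ BC ⇒ -12x+7y+110=0] ∩ [|C−(15, 10)|²=193/4]]
   so C = (23/2, 4)

C = (23/2, 4)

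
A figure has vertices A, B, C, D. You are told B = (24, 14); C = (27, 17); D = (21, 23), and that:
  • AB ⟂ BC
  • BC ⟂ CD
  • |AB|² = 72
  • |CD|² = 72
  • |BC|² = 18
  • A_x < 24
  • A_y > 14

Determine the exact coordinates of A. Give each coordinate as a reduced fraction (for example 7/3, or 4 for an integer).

A = (18, 20)

1. A_x = 18  [[AB ⟂ BC ⇒ -3x-3y+114=0] ∩ [|A−(24, 14)|²=72]]
2. A_y = 20  [[AB ⟂ BC ⇒ -3x-3y+114=0] ∩ [|A−(24, 14)|²=72]]
   so A = (18, 20)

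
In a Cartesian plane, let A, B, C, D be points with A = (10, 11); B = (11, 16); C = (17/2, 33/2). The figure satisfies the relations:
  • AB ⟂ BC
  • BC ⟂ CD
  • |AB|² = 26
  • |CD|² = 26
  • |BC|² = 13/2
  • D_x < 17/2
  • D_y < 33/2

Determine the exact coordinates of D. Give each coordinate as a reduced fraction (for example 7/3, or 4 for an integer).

D = (15/2, 23/2)

1. D_x = 15/2  [[BC ⟂ CD ⇒ -5/2x+1/2y+13=0] ∩ [|D−(17/2, 33/2)|²=26]]
2. D_y = 23/2  [[BC ⟂ CD ⇒ -5/2x+1/2y+13=0] ∩ [|D−(17/2, 33/2)|²=26]]
   so D = (15/2, 23/2)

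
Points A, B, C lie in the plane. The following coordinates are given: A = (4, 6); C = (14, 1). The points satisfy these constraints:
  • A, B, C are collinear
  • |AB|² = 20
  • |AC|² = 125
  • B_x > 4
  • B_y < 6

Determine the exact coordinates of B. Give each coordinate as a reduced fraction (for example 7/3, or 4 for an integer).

1. B_x = 8  [[A, B, C are collinear ⇒ -5x-10y+80=0] ∩ [|B−(4, 6)|²=20]]
2. B_y = 4  [[A, B, C are collinear ⇒ -5x-10y+80=0] ∩ [|B−(4, 6)|²=20]]
   so B = (8, 4)

B = (8, 4)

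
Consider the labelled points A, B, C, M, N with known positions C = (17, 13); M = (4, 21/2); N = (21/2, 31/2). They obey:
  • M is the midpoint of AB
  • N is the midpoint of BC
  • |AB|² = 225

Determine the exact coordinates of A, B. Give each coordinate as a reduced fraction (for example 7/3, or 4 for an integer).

1. B_x = 4  [B = 2·N−C = 2·(21/2, 31/2)−(17, 13)]
2. B_y = 18  [B = 2·N−C = 2·(21/2, 31/2)−(17, 13)]
   so B = (4, 18)
3. A_x = 4  [A = 2·M−B = 2·(4, 21/2)−(4, 18)]
4. A_y = 3  [A = 2·M−B = 2·(4, 21/2)−(4, 18)]
   so A = (4, 3)

A = (4, 3)
B = (4, 18)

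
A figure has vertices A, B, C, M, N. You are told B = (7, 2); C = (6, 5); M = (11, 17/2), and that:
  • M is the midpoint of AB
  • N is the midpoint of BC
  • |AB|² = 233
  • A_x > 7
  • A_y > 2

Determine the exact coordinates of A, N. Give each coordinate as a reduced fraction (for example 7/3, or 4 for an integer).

A = (15, 15)
N = (13/2, 7/2)

1. A_x = 15  [A = 2·M−B = 2·(11, 17/2)−(7, 2)]
2. A_y = 15  [A = 2·M−B = 2·(11, 17/2)−(7, 2)]
   so A = (15, 15)
3. N_x = 13/2  [2·N = B+C = (7, 2)+(6, 5)]
4. N_y = 7/2  [2·N = B+C = (7, 2)+(6, 5)]
   so N = (13/2, 7/2)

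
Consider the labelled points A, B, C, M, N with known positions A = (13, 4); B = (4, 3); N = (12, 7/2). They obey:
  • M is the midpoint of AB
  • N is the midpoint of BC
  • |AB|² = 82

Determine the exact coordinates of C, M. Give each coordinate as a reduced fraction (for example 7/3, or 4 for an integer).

C = (20, 4)
M = (17/2, 7/2)

1. M_x = 17/2  [2·M = A+B = (13, 4)+(4, 3)]
2. M_y = 7/2  [2·M = A+B = (13, 4)+(4, 3)]
   so M = (17/2, 7/2)
3. C_x = 20  [C = 2·N−B = 2·(12, 7/2)−(4, 3)]
4. C_y = 4  [C = 2·N−B = 2·(12, 7/2)−(4, 3)]
   so C = (20, 4)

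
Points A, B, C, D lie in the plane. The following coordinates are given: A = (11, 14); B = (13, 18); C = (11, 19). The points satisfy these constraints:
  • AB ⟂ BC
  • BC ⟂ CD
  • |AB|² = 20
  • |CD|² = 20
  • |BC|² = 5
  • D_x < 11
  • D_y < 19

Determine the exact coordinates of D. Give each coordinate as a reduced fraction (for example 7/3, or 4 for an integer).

1. D_x = 9  [[BC ⟂ CD ⇒ -2x+1y+3=0] ∩ [|D−(11, 19)|²=20]]
2. D_y = 15  [[BC ⟂ CD ⇒ -2x+1y+3=0] ∩ [|D−(11, 19)|²=20]]
   so D = (9, 15)

D = (9, 15)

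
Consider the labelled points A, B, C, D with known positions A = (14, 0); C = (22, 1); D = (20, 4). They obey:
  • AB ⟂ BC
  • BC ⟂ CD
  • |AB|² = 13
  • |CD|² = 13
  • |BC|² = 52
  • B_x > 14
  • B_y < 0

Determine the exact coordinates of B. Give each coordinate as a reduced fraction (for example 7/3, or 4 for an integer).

1. B_x = 16  [[BC ⟂ CD ⇒ 2x-3y-41=0] ∩ [|B−(14, 0)|²=13]]
2. B_y = -3  [[BC ⟂ CD ⇒ 2x-3y-41=0] ∩ [|B−(14, 0)|²=13]]
   so B = (16, -3)

B = (16, -3)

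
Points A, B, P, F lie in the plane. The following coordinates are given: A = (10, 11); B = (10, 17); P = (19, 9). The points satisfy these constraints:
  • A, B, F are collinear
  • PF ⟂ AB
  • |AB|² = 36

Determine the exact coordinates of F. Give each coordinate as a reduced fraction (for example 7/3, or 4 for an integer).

1. F_x = 10  [[A, B, F are collinear ⇒ -6x+60=0] ∩ [PF ⟂ AB ⇒ 6y-54=0]]
2. F_y = 9  [[A, B, F are collinear ⇒ -6x+60=0] ∩ [PF ⟂ AB ⇒ 6y-54=0]]
   so F = (10, 9)

F = (10, 9)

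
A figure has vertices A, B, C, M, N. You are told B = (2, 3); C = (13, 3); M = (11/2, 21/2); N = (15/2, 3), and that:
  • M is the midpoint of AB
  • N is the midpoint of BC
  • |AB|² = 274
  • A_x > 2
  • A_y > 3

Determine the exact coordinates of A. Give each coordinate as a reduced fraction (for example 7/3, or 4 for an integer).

A = (9, 18)

1. A_x = 9  [A = 2·M−B = 2·(11/2, 21/2)−(2, 3)]
2. A_y = 18  [A = 2·M−B = 2·(11/2, 21/2)−(2, 3)]
   so A = (9, 18)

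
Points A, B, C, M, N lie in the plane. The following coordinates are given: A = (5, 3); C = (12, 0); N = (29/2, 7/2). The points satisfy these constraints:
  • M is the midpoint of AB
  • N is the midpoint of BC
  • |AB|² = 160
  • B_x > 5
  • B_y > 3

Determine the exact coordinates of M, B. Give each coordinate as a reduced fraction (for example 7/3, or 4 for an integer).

1. B_x = 17  [B = 2·N−C = 2·(29/2, 7/2)−(12, 0)]
2. B_y = 7  [B = 2·N−C = 2·(29/2, 7/2)−(12, 0)]
   so B = (17, 7)
3. M_x = 11  [2·M = A+B = (5, 3)+(17, 7)]
4. M_y = 5  [2·M = A+B = (5, 3)+(17, 7)]
   so M = (11, 5)

M = (11, 5)
B = (17, 7)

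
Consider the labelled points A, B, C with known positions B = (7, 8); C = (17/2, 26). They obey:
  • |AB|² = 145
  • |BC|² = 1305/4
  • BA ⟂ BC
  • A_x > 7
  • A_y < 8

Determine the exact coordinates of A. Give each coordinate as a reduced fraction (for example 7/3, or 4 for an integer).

1. A_x = 19  [[BA ⟂ BC ⇒ 3/2x+18y-309/2=0] ∩ [|A−(7, 8)|²=145]]
2. A_y = 7  [[BA ⟂ BC ⇒ 3/2x+18y-309/2=0] ∩ [|A−(7, 8)|²=145]]
   so A = (19, 7)

A = (19, 7)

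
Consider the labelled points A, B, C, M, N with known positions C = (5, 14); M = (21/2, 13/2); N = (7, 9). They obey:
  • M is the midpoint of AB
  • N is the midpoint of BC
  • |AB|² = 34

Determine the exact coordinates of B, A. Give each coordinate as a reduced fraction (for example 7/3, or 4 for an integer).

1. B_x = 9  [B = 2·N−C = 2·(7, 9)−(5, 14)]
2. B_y = 4  [B = 2·N−C = 2·(7, 9)−(5, 14)]
   so B = (9, 4)
3. A_x = 12  [A = 2·M−B = 2·(21/2, 13/2)−(9, 4)]
4. A_y = 9  [A = 2·M−B = 2·(21/2, 13/2)−(9, 4)]
   so A = (12, 9)

B = (9, 4)
A = (12, 9)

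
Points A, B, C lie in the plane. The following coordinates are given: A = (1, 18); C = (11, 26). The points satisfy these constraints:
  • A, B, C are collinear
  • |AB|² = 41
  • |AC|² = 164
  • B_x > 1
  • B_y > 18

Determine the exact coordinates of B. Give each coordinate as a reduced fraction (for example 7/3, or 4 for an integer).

1. B_x = 6  [[A, B, C are collinear ⇒ 8x-10y+172=0] ∩ [|B−(1, 18)|²=41]]
2. B_y = 22  [[A, B, C are collinear ⇒ 8x-10y+172=0] ∩ [|B−(1, 18)|²=41]]
   so B = (6, 22)

B = (6, 22)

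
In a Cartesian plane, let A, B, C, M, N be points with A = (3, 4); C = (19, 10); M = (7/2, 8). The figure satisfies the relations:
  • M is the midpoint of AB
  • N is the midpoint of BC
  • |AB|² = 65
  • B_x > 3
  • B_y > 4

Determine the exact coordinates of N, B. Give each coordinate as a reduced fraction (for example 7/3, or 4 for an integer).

N = (23/2, 11)
B = (4, 12)

1. B_x = 4  [B = 2·M−A = 2·(7/2, 8)−(3, 4)]
2. B_y = 12  [B = 2·M−A = 2·(7/2, 8)−(3, 4)]
   so B = (4, 12)
3. N_x = 23/2  [2·N = B+C = (4, 12)+(19, 10)]
4. N_y = 11  [2·N = B+C = (4, 12)+(19, 10)]
   so N = (23/2, 11)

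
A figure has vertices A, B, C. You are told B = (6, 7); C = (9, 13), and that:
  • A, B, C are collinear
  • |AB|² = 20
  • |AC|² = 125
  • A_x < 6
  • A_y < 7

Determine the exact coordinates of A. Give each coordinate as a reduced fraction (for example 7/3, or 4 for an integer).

1. A_x = 4  [[A, B, C are collinear ⇒ -6x+3y+15=0] ∩ [|A−(6, 7)|²=20]]
2. A_y = 3  [[A, B, C are collinear ⇒ -6x+3y+15=0] ∩ [|A−(6, 7)|²=20]]
   so A = (4, 3)

A = (4, 3)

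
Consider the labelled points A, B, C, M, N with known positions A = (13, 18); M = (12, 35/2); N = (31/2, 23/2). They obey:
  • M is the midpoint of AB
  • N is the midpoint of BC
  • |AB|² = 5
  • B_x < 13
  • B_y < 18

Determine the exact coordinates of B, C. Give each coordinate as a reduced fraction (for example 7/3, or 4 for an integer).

B = (11, 17)
C = (20, 6)

1. B_x = 11  [B = 2·M−A = 2·(12, 35/2)−(13, 18)]
2. B_y = 17  [B = 2·M−A = 2·(12, 35/2)−(13, 18)]
   so B = (11, 17)
3. C_x = 20  [C = 2·N−B = 2·(31/2, 23/2)−(11, 17)]
4. C_y = 6  [C = 2·N−B = 2·(31/2, 23/2)−(11, 17)]
   so C = (20, 6)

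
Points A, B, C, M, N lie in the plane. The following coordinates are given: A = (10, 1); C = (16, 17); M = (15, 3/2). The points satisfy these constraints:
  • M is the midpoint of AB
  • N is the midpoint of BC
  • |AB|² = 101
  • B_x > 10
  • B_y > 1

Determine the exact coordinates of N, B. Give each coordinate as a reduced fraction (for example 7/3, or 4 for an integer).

1. B_x = 20  [B = 2·M−A = 2·(15, 3/2)−(10, 1)]
2. B_y = 2  [B = 2·M−A = 2·(15, 3/2)−(10, 1)]
   so B = (20, 2)
3. N_x = 18  [2·N = B+C = (20, 2)+(16, 17)]
4. N_y = 19/2  [2·N = B+C = (20, 2)+(16, 17)]
   so N = (18, 19/2)

N = (18, 19/2)
B = (20, 2)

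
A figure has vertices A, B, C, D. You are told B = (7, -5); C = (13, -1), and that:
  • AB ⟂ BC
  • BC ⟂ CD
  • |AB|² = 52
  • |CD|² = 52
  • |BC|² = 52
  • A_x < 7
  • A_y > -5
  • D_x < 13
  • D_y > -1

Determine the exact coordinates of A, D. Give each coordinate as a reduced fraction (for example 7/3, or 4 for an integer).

A = (3, 1)
D = (9, 5)

1. A_x = 3  [[AB ⟂ BC ⇒ -6x-4y+22=0] ∩ [|A−(7, -5)|²=52]]
2. A_y = 1  [[AB ⟂ BC ⇒ -6x-4y+22=0] ∩ [|A−(7, -5)|²=52]]
   so A = (3, 1)
3. D_x = 9  [[BC ⟂ CD ⇒ 6x+4y-74=0] ∩ [|D−(13, -1)|²=52]]
4. D_y = 5  [[BC ⟂ CD ⇒ 6x+4y-74=0] ∩ [|D−(13, -1)|²=52]]
   so D = (9, 5)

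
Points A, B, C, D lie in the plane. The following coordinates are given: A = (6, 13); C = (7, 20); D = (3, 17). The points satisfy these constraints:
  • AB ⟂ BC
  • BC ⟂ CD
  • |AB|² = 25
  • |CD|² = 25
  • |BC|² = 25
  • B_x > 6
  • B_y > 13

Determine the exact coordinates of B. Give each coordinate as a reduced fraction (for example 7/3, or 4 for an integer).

B = (10, 16)

1. B_x = 10  [[BC ⟂ CD ⇒ 4x+3y-88=0] ∩ [|B−(6, 13)|²=25]]
2. B_y = 16  [[BC ⟂ CD ⇒ 4x+3y-88=0] ∩ [|B−(6, 13)|²=25]]
   so B = (10, 16)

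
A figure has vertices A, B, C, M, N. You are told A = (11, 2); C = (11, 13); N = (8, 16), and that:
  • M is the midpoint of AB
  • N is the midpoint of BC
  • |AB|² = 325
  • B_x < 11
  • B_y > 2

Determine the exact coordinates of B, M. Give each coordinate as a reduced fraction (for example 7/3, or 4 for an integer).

B = (5, 19)
M = (8, 21/2)

1. B_x = 5  [B = 2·N−C = 2·(8, 16)−(11, 13)]
2. B_y = 19  [B = 2·N−C = 2·(8, 16)−(11, 13)]
   so B = (5, 19)
3. M_x = 8  [2·M = A+B = (11, 2)+(5, 19)]
4. M_y = 21/2  [2·M = A+B = (11, 2)+(5, 19)]
   so M = (8, 21/2)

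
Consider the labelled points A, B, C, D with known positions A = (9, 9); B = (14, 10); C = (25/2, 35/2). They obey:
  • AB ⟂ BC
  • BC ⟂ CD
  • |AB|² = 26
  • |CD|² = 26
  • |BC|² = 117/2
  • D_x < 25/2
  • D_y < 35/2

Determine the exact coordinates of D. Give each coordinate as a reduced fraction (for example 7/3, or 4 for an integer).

D = (15/2, 33/2)

1. D_x = 15/2  [[BC ⟂ CD ⇒ -3/2x+15/2y-225/2=0] ∩ [|D−(25/2, 35/2)|²=26]]
2. D_y = 33/2  [[BC ⟂ CD ⇒ -3/2x+15/2y-225/2=0] ∩ [|D−(25/2, 35/2)|²=26]]
   so D = (15/2, 33/2)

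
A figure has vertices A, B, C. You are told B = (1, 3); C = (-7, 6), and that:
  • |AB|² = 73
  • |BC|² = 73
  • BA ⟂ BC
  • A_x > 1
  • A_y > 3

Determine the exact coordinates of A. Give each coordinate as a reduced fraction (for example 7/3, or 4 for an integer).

1. A_x = 4  [[BA ⟂ BC ⇒ -8x+3y-1=0] ∩ [|A−(1, 3)|²=73]]
2. A_y = 11  [[BA ⟂ BC ⇒ -8x+3y-1=0] ∩ [|A−(1, 3)|²=73]]
   so A = (4, 11)

A = (4, 11)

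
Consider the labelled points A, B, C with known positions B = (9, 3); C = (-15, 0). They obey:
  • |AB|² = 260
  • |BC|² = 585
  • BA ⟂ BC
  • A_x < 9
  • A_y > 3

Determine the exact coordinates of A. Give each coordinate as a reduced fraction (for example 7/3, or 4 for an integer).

1. A_x = 7  [[BA ⟂ BC ⇒ -24x-3y+225=0] ∩ [|A−(9, 3)|²=260]]
2. A_y = 19  [[BA ⟂ BC ⇒ -24x-3y+225=0] ∩ [|A−(9, 3)|²=260]]
   so A = (7, 19)

A = (7, 19)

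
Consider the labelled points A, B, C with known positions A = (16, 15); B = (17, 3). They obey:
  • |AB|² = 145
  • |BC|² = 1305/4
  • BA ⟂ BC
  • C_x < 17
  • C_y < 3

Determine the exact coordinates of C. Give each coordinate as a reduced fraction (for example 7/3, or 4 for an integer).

1. C_x = -1  [[BA ⟂ BC ⇒ -1x+12y-19=0] ∩ [|C−(17, 3)|²=1305/4]]
2. C_y = 3/2  [[BA ⟂ BC ⇒ -1x+12y-19=0] ∩ [|C−(17, 3)|²=1305/4]]
   so C = (-1, 3/2)

C = (-1, 3/2)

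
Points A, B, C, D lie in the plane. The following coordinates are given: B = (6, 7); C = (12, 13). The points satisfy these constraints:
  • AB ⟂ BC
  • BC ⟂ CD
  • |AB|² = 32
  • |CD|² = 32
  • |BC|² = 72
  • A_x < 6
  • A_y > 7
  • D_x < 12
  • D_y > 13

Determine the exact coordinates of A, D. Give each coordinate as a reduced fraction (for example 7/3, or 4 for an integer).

1. A_x = 2  [[AB ⟂ BC ⇒ -6x-6y+78=0] ∩ [|A−(6, 7)|²=32]]
2. A_y = 11  [[AB ⟂ BC ⇒ -6x-6y+78=0] ∩ [|A−(6, 7)|²=32]]
   so A = (2, 11)
3. D_x = 8  [[BC ⟂ CD ⇒ 6x+6y-150=0] ∩ [|D−(12, 13)|²=32]]
4. D_y = 17  [[BC ⟂ CD ⇒ 6x+6y-150=0] ∩ [|D−(12, 13)|²=32]]
   so D = (8, 17)

A = (2, 11)
D = (8, 17)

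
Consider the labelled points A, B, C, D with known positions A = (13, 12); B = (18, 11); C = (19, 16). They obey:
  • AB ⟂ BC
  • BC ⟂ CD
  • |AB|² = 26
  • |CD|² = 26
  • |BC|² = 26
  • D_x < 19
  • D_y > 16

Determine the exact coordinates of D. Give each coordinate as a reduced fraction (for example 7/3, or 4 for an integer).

D = (14, 17)

1. D_x = 14  [[BC ⟂ CD ⇒ 1x+5y-99=0] ∩ [|D−(19, 16)|²=26]]
2. D_y = 17  [[BC ⟂ CD ⇒ 1x+5y-99=0] ∩ [|D−(19, 16)|²=26]]
   so D = (14, 17)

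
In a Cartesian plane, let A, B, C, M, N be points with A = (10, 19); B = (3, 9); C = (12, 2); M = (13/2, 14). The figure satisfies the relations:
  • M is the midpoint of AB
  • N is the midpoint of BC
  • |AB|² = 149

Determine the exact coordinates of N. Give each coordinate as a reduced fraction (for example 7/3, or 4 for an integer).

N = (15/2, 11/2)

1. N_x = 15/2  [2·N = B+C = (3, 9)+(12, 2)]
2. N_y = 11/2  [2·N = B+C = (3, 9)+(12, 2)]
   so N = (15/2, 11/2)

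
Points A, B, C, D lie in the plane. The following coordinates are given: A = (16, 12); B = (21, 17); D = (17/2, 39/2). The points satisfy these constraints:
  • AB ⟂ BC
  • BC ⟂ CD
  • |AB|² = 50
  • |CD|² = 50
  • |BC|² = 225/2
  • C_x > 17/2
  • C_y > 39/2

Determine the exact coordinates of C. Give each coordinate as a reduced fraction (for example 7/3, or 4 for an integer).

1. C_x = 27/2  [[AB ⟂ BC ⇒ 5x+5y-190=0] ∩ [|C−(17/2, 39/2)|²=50]]
2. C_y = 49/2  [[AB ⟂ BC ⇒ 5x+5y-190=0] ∩ [|C−(17/2, 39/2)|²=50]]
   so C = (27/2, 49/2)

C = (27/2, 49/2)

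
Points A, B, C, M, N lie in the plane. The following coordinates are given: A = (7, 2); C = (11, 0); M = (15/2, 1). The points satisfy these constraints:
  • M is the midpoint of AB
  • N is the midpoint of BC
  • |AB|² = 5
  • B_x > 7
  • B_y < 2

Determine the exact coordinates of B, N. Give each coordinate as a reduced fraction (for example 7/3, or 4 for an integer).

1. B_x = 8  [B = 2·M−A = 2·(15/2, 1)−(7, 2)]
2. B_y = 0  [B = 2·M−A = 2·(15/2, 1)−(7, 2)]
   so B = (8, 0)
3. N_x = 19/2  [2·N = B+C = (8, 0)+(11, 0)]
4. N_y = 0  [2·N = B+C = (8, 0)+(11, 0)]
   so N = (19/2, 0)

B = (8, 0)
N = (19/2, 0)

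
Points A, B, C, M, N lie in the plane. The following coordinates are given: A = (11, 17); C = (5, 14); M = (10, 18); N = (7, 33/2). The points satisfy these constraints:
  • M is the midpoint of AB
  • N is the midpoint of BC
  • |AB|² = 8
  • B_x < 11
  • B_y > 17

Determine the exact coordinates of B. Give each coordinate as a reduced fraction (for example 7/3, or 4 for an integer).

1. B_x = 9  [B = 2·M−A = 2·(10, 18)−(11, 17)]
2. B_y = 19  [B = 2·M−A = 2·(10, 18)−(11, 17)]
   so B = (9, 19)

B = (9, 19)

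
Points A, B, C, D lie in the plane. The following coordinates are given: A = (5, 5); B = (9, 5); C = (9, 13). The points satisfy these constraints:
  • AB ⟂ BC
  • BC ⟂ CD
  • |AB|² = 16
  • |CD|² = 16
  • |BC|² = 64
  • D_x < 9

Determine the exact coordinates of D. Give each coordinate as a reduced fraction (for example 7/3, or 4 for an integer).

1. D_x = 5  [[BC ⟂ CD ⇒ 8y-104=0] ∩ [|D−(9, 13)|²=16]]
2. D_y = 13  [[BC ⟂ CD ⇒ 8y-104=0] ∩ [|D−(9, 13)|²=16]]
   so D = (5, 13)

D = (5, 13)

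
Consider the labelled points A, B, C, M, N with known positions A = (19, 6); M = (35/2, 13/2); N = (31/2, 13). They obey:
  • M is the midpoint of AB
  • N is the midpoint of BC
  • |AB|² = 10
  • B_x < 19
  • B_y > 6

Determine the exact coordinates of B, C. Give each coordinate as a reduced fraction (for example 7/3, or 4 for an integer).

B = (16, 7)
C = (15, 19)

1. B_x = 16  [B = 2·M−A = 2·(35/2, 13/2)−(19, 6)]
2. B_y = 7  [B = 2·M−A = 2·(35/2, 13/2)−(19, 6)]
   so B = (16, 7)
3. C_x = 15  [C = 2·N−B = 2·(31/2, 13)−(16, 7)]
4. C_y = 19  [C = 2·N−B = 2·(31/2, 13)−(16, 7)]
   so C = (15, 19)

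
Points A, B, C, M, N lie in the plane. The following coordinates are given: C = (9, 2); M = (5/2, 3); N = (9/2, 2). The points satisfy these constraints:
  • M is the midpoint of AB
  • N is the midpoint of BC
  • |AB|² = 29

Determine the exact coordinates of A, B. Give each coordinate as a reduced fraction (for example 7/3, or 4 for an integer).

1. B_x = 0  [B = 2·N−C = 2·(9/2, 2)−(9, 2)]
2. B_y = 2  [B = 2·N−C = 2·(9/2, 2)−(9, 2)]
   so B = (0, 2)
3. A_x = 5  [A = 2·M−B = 2·(5/2, 3)−(0, 2)]
4. A_y = 4  [A = 2·M−B = 2·(5/2, 3)−(0, 2)]
   so A = (5, 4)

A = (5, 4)
B = (0, 2)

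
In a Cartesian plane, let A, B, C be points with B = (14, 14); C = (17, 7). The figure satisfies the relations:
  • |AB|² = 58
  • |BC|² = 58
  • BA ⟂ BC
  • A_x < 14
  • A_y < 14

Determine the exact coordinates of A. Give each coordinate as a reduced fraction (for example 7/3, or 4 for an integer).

1. A_x = 7  [[BA ⟂ BC ⇒ 3x-7y+56=0] ∩ [|A−(14, 14)|²=58]]
2. A_y = 11  [[BA ⟂ BC ⇒ 3x-7y+56=0] ∩ [|A−(14, 14)|²=58]]
   so A = (7, 11)

A = (7, 11)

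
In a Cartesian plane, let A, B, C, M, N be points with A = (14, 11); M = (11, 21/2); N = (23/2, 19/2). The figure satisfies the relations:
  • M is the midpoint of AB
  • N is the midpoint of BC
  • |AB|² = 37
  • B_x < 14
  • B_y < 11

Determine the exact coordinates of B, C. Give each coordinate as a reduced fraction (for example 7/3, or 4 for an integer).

1. B_x = 8  [B = 2·M−A = 2·(11, 21/2)−(14, 11)]
2. B_y = 10  [B = 2·M−A = 2·(11, 21/2)−(14, 11)]
   so B = (8, 10)
3. C_x = 15  [C = 2·N−B = 2·(23/2, 19/2)−(8, 10)]
4. C_y = 9  [C = 2·N−B = 2·(23/2, 19/2)−(8, 10)]
   so C = (15, 9)

B = (8, 10)
C = (15, 9)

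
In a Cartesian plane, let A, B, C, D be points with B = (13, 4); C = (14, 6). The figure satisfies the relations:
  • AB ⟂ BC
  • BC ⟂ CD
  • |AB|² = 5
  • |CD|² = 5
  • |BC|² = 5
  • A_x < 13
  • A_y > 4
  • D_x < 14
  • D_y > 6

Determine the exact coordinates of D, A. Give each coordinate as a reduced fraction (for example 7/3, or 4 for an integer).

D = (12, 7)
A = (11, 5)

1. D_x = 12  [[BC ⟂ CD ⇒ 1x+2y-26=0] ∩ [|D−(14, 6)|²=5]]
2. D_y = 7  [[BC ⟂ CD ⇒ 1x+2y-26=0] ∩ [|D−(14, 6)|²=5]]
   so D = (12, 7)
3. A_x = 11  [[AB ⟂ BC ⇒ -1x-2y+21=0] ∩ [|A−(13, 4)|²=5]]
4. A_y = 5  [[AB ⟂ BC ⇒ -1x-2y+21=0] ∩ [|A−(13, 4)|²=5]]
   so A = (11, 5)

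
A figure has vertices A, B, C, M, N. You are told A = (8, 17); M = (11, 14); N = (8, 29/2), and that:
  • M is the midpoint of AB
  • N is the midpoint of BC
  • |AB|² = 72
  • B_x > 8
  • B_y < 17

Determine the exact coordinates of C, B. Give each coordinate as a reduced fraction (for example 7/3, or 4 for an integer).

1. B_x = 14  [B = 2·M−A = 2·(11, 14)−(8, 17)]
2. B_y = 11  [B = 2·M−A = 2·(11, 14)−(8, 17)]
   so B = (14, 11)
3. C_x = 2  [C = 2·N−B = 2·(8, 29/2)−(14, 11)]
4. C_y = 18  [C = 2·N−B = 2·(8, 29/2)−(14, 11)]
   so C = (2, 18)

C = (2, 18)
B = (14, 11)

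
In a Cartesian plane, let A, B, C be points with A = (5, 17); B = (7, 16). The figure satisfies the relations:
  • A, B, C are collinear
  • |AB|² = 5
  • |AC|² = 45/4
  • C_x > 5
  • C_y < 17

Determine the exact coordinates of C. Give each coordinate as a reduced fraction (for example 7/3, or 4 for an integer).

C = (8, 31/2)

1. C_x = 8  [[A, B, C are collinear ⇒ 1x+2y-39=0] ∩ [|C−(5, 17)|²=45/4]]
2. C_y = 31/2  [[A, B, C are collinear ⇒ 1x+2y-39=0] ∩ [|C−(5, 17)|²=45/4]]
   so C = (8, 31/2)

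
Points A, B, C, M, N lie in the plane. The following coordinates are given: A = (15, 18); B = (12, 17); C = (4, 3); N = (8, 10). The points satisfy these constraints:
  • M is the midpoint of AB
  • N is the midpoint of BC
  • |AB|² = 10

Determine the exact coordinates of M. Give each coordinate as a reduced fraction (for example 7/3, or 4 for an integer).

1. M_x = 27/2  [2·M = A+B = (15, 18)+(12, 17)]
2. M_y = 35/2  [2·M = A+B = (15, 18)+(12, 17)]
   so M = (27/2, 35/2)

M = (27/2, 35/2)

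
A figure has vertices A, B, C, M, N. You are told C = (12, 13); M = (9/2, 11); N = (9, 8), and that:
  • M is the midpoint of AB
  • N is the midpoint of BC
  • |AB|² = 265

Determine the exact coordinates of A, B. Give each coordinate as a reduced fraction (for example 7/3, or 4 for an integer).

1. B_x = 6  [B = 2·N−C = 2·(9, 8)−(12, 13)]
2. B_y = 3  [B = 2·N−C = 2·(9, 8)−(12, 13)]
   so B = (6, 3)
3. A_x = 3  [A = 2·M−B = 2·(9/2, 11)−(6, 3)]
4. A_y = 19  [A = 2·M−B = 2·(9/2, 11)−(6, 3)]
   so A = (3, 19)

A = (3, 19)
B = (6, 3)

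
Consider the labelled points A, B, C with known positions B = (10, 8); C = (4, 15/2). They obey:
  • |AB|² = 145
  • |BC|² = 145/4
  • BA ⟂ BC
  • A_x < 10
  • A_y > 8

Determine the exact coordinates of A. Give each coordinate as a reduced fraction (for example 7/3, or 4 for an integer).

1. A_x = 9  [[BA ⟂ BC ⇒ -6x-1/2y+64=0] ∩ [|A−(10, 8)|²=145]]
2. A_y = 20  [[BA ⟂ BC ⇒ -6x-1/2y+64=0] ∩ [|A−(10, 8)|²=145]]
   so A = (9, 20)

A = (9, 20)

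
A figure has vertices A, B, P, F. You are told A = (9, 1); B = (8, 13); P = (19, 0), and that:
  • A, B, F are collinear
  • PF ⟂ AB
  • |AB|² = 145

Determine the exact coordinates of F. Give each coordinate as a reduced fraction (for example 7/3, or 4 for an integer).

1. F_x = 1327/145  [[A, B, F are collinear ⇒ -12x-1y+109=0] ∩ [PF ⟂ AB ⇒ -1x+12y+19=0]]
2. F_y = -119/145  [[A, B, F are collinear ⇒ -12x-1y+109=0] ∩ [PF ⟂ AB ⇒ -1x+12y+19=0]]
   so F = (1327/145, -119/145)

F = (1327/145, -119/145)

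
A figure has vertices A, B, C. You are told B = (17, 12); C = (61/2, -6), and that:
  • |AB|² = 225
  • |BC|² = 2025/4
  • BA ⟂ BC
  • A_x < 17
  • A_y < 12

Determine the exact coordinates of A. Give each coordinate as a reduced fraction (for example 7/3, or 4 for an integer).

1. A_x = 5  [[BA ⟂ BC ⇒ 27/2x-18y-27/2=0] ∩ [|A−(17, 12)|²=225]]
2. A_y = 3  [[BA ⟂ BC ⇒ 27/2x-18y-27/2=0] ∩ [|A−(17, 12)|²=225]]
   so A = (5, 3)

A = (5, 3)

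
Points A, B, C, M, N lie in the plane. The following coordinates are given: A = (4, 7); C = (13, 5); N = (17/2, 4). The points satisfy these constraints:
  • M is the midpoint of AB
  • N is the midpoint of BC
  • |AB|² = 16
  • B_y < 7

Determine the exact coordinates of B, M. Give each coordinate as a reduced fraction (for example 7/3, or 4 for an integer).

B = (4, 3)
M = (4, 5)

1. B_x = 4  [B = 2·N−C = 2·(17/2, 4)−(13, 5)]
2. B_y = 3  [B = 2·N−C = 2·(17/2, 4)−(13, 5)]
   so B = (4, 3)
3. M_x = 4  [2·M = A+B = (4, 7)+(4, 3)]
4. M_y = 5  [2·M = A+B = (4, 7)+(4, 3)]
   so M = (4, 5)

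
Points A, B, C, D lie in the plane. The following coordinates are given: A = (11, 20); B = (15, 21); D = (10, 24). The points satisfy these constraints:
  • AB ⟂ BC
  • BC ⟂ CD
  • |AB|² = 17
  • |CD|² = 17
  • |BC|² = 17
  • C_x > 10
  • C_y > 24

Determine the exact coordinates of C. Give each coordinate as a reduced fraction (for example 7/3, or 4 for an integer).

C = (14, 25)

1. C_x = 14  [[AB ⟂ BC ⇒ 4x+1y-81=0] ∩ [|C−(10, 24)|²=17]]
2. C_y = 25  [[AB ⟂ BC ⇒ 4x+1y-81=0] ∩ [|C−(10, 24)|²=17]]
   so C = (14, 25)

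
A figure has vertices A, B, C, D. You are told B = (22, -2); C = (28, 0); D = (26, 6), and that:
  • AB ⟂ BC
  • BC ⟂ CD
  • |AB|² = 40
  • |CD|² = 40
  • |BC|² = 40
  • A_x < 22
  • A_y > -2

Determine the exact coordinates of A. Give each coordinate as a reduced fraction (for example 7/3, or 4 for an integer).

1. A_x = 20  [[AB ⟂ BC ⇒ -6x-2y+128=0] ∩ [|A−(22, -2)|²=40]]
2. A_y = 4  [[AB ⟂ BC ⇒ -6x-2y+128=0] ∩ [|A−(22, -2)|²=40]]
   so A = (20, 4)

A = (20, 4)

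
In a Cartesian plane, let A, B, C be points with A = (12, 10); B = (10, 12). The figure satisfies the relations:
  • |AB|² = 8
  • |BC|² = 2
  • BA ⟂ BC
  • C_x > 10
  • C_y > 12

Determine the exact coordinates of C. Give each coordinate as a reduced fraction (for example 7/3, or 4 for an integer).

1. C_x = 11  [[BA ⟂ BC ⇒ 2x-2y+4=0] ∩ [|C−(10, 12)|²=2]]
2. C_y = 13  [[BA ⟂ BC ⇒ 2x-2y+4=0] ∩ [|C−(10, 12)|²=2]]
   so C = (11, 13)

C = (11, 13)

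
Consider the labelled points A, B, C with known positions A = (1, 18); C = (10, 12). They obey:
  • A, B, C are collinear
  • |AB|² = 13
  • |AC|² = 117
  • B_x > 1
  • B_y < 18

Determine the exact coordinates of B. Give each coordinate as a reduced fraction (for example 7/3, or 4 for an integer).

1. B_x = 4  [[A, B, C are collinear ⇒ -6x-9y+168=0] ∩ [|B−(1, 18)|²=13]]
2. B_y = 16  [[A, B, C are collinear ⇒ -6x-9y+168=0] ∩ [|B−(1, 18)|²=13]]
   so B = (4, 16)

B = (4, 16)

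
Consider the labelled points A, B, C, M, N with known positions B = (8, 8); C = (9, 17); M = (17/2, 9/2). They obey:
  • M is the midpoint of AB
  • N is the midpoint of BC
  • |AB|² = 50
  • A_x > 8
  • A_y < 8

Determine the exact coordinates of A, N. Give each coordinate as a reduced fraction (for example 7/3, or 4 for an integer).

1. A_x = 9  [A = 2·M−B = 2·(17/2, 9/2)−(8, 8)]
2. A_y = 1  [A = 2·M−B = 2·(17/2, 9/2)−(8, 8)]
   so A = (9, 1)
3. N_x = 17/2  [2·N = B+C = (8, 8)+(9, 17)]
4. N_y = 25/2  [2·N = B+C = (8, 8)+(9, 17)]
   so N = (17/2, 25/2)

A = (9, 1)
N = (17/2, 25/2)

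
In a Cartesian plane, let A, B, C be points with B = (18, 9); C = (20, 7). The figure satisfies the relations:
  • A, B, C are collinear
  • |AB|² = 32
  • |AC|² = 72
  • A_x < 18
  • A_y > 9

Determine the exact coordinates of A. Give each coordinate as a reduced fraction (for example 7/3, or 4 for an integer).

1. A_x = 14  [[A, B, C are collinear ⇒ 2x+2y-54=0] ∩ [|A−(18, 9)|²=32]]
2. A_y = 13  [[A, B, C are collinear ⇒ 2x+2y-54=0] ∩ [|A−(18, 9)|²=32]]
   so A = (14, 13)

A = (14, 13)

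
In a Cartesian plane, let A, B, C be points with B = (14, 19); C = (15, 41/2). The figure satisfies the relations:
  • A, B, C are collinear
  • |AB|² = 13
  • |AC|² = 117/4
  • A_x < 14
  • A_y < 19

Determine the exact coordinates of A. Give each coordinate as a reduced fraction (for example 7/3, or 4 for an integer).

A = (12, 16)

1. A_x = 12  [[A, B, C are collinear ⇒ -3/2x+1y+2=0] ∩ [|A−(14, 19)|²=13]]
2. A_y = 16  [[A, B, C are collinear ⇒ -3/2x+1y+2=0] ∩ [|A−(14, 19)|²=13]]
   so A = (12, 16)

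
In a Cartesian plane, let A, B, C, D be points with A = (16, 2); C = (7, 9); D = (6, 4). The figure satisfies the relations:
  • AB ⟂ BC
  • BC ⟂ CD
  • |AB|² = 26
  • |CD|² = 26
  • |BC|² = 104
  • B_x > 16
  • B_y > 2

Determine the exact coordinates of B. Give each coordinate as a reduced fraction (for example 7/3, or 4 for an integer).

B = (17, 7)

1. B_x = 17  [[BC ⟂ CD ⇒ 1x+5y-52=0] ∩ [|B−(16, 2)|²=26]]
2. B_y = 7  [[BC ⟂ CD ⇒ 1x+5y-52=0] ∩ [|B−(16, 2)|²=26]]
   so B = (17, 7)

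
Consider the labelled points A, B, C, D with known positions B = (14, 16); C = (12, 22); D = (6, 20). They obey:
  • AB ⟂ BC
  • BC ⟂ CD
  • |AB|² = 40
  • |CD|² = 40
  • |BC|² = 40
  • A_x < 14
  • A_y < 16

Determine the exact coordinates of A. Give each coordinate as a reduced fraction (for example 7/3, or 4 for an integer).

A = (8, 14)

1. A_x = 8  [[AB ⟂ BC ⇒ 2x-6y+68=0] ∩ [|A−(14, 16)|²=40]]
2. A_y = 14  [[AB ⟂ BC ⇒ 2x-6y+68=0] ∩ [|A−(14, 16)|²=40]]
   so A = (8, 14)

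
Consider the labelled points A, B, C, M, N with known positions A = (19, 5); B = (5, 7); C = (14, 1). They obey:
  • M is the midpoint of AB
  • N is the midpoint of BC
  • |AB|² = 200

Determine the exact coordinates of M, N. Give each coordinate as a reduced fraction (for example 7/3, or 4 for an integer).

1. M_x = 12  [2·M = A+B = (19, 5)+(5, 7)]
2. M_y = 6  [2·M = A+B = (19, 5)+(5, 7)]
   so M = (12, 6)
3. N_x = 19/2  [2·N = B+C = (5, 7)+(14, 1)]
4. N_y = 4  [2·N = B+C = (5, 7)+(14, 1)]
   so N = (19/2, 4)

M = (12, 6)
N = (19/2, 4)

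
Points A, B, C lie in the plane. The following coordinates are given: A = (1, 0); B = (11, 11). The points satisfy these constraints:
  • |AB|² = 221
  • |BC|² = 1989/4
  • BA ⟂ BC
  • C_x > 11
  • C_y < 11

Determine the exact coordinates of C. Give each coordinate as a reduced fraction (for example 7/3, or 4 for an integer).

1. C_x = 55/2  [[BA ⟂ BC ⇒ -10x-11y+231=0] ∩ [|C−(11, 11)|²=1989/4]]
2. C_y = -4  [[BA ⟂ BC ⇒ -10x-11y+231=0] ∩ [|C−(11, 11)|²=1989/4]]
   so C = (55/2, -4)

C = (55/2, -4)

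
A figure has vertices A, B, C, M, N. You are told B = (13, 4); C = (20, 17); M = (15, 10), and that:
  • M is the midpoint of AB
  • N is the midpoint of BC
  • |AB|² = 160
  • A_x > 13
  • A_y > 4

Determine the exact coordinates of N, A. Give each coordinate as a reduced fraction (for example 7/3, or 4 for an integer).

1. A_x = 17  [A = 2·M−B = 2·(15, 10)−(13, 4)]
2. A_y = 16  [A = 2·M−B = 2·(15, 10)−(13, 4)]
   so A = (17, 16)
3. N_x = 33/2  [2·N = B+C = (13, 4)+(20, 17)]
4. N_y = 21/2  [2·N = B+C = (13, 4)+(20, 17)]
   so N = (33/2, 21/2)

N = (33/2, 21/2)
A = (17, 16)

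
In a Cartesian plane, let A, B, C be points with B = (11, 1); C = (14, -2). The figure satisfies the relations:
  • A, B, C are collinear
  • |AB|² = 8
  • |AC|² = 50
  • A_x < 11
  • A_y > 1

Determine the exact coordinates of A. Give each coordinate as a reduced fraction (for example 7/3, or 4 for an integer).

1. A_x = 9  [[A, B, C are collinear ⇒ 3x+3y-36=0] ∩ [|A−(11, 1)|²=8]]
2. A_y = 3  [[A, B, C are collinear ⇒ 3x+3y-36=0] ∩ [|A−(11, 1)|²=8]]
   so A = (9, 3)

A = (9, 3)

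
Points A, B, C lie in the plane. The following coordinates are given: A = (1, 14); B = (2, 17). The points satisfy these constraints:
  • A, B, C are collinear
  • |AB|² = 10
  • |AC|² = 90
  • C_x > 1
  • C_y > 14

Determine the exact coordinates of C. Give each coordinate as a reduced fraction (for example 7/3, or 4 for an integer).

1. C_x = 4  [[A, B, C are collinear ⇒ -3x+1y-11=0] ∩ [|C−(1, 14)|²=90]]
2. C_y = 23  [[A, B, C are collinear ⇒ -3x+1y-11=0] ∩ [|C−(1, 14)|²=90]]
   so C = (4, 23)

C = (4, 23)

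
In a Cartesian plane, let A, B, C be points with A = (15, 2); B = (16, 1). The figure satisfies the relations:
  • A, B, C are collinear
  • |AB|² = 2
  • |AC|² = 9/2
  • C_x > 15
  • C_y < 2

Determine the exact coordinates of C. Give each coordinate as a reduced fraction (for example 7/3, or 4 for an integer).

C = (33/2, 1/2)

1. C_x = 33/2  [[A, B, C are collinear ⇒ 1x+1y-17=0] ∩ [|C−(15, 2)|²=9/2]]
2. C_y = 1/2  [[A, B, C are collinear ⇒ 1x+1y-17=0] ∩ [|C−(15, 2)|²=9/2]]
   so C = (33/2, 1/2)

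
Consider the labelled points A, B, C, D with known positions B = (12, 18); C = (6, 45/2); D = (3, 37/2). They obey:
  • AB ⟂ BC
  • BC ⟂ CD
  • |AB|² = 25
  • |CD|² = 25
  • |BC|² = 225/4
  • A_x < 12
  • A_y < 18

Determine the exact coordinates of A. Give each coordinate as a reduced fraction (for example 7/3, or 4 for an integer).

A = (9, 14)

1. A_x = 9  [[AB ⟂ BC ⇒ 6x-9/2y+9=0] ∩ [|A−(12, 18)|²=25]]
2. A_y = 14  [[AB ⟂ BC ⇒ 6x-9/2y+9=0] ∩ [|A−(12, 18)|²=25]]
   so A = (9, 14)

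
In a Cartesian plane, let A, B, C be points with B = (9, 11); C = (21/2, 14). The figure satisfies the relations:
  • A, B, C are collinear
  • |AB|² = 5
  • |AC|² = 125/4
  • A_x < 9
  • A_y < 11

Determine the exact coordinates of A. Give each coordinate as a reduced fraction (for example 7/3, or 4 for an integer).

A = (8, 9)

1. A_x = 8  [[A, B, C are collinear ⇒ -3x+3/2y+21/2=0] ∩ [|A−(9, 11)|²=5]]
2. A_y = 9  [[A, B, C are collinear ⇒ -3x+3/2y+21/2=0] ∩ [|A−(9, 11)|²=5]]
   so A = (8, 9)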